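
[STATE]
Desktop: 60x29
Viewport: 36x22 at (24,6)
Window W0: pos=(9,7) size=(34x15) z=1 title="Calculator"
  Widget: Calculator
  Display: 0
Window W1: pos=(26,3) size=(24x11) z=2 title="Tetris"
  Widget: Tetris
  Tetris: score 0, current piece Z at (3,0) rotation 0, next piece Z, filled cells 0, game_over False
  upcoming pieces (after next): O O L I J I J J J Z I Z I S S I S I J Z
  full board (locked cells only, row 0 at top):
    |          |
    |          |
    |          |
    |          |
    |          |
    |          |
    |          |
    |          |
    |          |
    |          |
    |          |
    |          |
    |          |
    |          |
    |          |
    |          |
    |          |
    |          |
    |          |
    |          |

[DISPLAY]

  ┃          │Next:      ┃          
━━┃          │▓▓         ┃          
  ┃          │ ▓▓        ┃          
──┃          │           ┃          
  ┃          │           ┃          
──┃          │           ┃          
÷ ┃          │Score:     ┃          
──┗━━━━━━━━━━━━━━━━━━━━━━┛          
× │               ┃                 
──┤               ┃                 
- │               ┃                 
──┤               ┃                 
+ │               ┃                 
──┤               ┃                 
M+│               ┃                 
━━━━━━━━━━━━━━━━━━┛                 
                                    
                                    
                                    
                                    
                                    
                                    


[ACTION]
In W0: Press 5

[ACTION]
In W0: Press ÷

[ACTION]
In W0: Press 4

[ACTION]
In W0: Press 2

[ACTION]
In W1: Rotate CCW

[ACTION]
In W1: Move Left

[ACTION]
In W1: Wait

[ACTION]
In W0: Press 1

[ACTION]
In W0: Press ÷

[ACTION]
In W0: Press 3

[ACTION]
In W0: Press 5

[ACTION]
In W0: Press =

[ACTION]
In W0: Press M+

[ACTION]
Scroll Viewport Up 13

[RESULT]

                                    
                                    
                                    
  ┏━━━━━━━━━━━━━━━━━━━━━━┓          
  ┃ Tetris               ┃          
  ┠──────────────────────┨          
  ┃          │Next:      ┃          
━━┃          │▓▓         ┃          
  ┃          │ ▓▓        ┃          
──┃          │           ┃          
  ┃          │           ┃          
──┃          │           ┃          
÷ ┃          │Score:     ┃          
──┗━━━━━━━━━━━━━━━━━━━━━━┛          
× │               ┃                 
──┤               ┃                 
- │               ┃                 
──┤               ┃                 
+ │               ┃                 
──┤               ┃                 
M+│               ┃                 
━━━━━━━━━━━━━━━━━━┛                 


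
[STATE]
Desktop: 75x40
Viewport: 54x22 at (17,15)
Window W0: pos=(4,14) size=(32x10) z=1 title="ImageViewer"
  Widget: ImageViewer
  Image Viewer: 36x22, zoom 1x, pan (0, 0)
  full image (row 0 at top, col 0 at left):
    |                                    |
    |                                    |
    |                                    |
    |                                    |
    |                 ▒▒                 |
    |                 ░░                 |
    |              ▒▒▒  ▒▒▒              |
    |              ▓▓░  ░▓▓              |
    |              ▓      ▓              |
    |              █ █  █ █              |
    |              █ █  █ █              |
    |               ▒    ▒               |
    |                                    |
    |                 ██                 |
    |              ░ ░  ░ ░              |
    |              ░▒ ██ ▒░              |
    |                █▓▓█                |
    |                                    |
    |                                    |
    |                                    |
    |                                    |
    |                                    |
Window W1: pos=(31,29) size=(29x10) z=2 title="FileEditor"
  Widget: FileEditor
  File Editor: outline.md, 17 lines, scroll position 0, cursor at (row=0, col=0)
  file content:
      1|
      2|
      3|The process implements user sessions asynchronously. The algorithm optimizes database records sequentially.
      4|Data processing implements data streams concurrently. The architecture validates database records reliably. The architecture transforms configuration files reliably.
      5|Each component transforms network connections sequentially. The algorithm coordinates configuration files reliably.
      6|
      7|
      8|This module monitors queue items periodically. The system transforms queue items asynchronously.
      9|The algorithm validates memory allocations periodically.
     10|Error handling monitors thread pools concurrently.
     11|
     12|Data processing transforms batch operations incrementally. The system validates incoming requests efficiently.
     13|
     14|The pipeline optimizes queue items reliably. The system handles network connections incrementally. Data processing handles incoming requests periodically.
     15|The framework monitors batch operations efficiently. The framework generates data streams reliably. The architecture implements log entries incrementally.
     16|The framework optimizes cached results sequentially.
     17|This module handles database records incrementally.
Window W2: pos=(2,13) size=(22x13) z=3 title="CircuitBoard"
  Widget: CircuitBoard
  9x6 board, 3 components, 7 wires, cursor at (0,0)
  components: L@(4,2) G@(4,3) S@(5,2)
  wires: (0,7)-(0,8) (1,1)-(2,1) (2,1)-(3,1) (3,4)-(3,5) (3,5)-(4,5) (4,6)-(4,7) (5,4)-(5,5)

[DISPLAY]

──────┨           ┃                                   
 6 7 8┃───────────┨                                   
      ┃           ┃                                   
      ┃           ┃                                   
      ┃           ┃                                   
      ┃           ┃                                   
      ┃           ┃                                   
      ┃           ┃                                   
      ┃━━━━━━━━━━━┛                                   
      ┃                                               
━━━━━━┛                                               
                                                      
                                                      
                                                      
              ┏━━━━━━━━━━━━━━━━━━━━━━━━━━━┓           
              ┃ FileEditor                ┃           
              ┠───────────────────────────┨           
              ┃█                         ▲┃           
              ┃                          █┃           
              ┃The process implements use░┃           
              ┃Data processing implements░┃           
              ┃Each component transforms ░┃           


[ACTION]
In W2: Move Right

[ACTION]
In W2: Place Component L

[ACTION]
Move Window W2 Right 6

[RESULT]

────────────┨     ┃                                   
 3 4 5 6 7 8┃─────┨                                   
L]          ┃     ┃                                   
            ┃     ┃                                   
·           ┃     ┃                                   
│           ┃     ┃                                   
·           ┃     ┃                                   
│           ┃     ┃                                   
·           ┃━━━━━┛                                   
            ┃                                         
━━━━━━━━━━━━┛                                         
                                                      
                                                      
                                                      
              ┏━━━━━━━━━━━━━━━━━━━━━━━━━━━┓           
              ┃ FileEditor                ┃           
              ┠───────────────────────────┨           
              ┃█                         ▲┃           
              ┃                          █┃           
              ┃The process implements use░┃           
              ┃Data processing implements░┃           
              ┃Each component transforms ░┃           


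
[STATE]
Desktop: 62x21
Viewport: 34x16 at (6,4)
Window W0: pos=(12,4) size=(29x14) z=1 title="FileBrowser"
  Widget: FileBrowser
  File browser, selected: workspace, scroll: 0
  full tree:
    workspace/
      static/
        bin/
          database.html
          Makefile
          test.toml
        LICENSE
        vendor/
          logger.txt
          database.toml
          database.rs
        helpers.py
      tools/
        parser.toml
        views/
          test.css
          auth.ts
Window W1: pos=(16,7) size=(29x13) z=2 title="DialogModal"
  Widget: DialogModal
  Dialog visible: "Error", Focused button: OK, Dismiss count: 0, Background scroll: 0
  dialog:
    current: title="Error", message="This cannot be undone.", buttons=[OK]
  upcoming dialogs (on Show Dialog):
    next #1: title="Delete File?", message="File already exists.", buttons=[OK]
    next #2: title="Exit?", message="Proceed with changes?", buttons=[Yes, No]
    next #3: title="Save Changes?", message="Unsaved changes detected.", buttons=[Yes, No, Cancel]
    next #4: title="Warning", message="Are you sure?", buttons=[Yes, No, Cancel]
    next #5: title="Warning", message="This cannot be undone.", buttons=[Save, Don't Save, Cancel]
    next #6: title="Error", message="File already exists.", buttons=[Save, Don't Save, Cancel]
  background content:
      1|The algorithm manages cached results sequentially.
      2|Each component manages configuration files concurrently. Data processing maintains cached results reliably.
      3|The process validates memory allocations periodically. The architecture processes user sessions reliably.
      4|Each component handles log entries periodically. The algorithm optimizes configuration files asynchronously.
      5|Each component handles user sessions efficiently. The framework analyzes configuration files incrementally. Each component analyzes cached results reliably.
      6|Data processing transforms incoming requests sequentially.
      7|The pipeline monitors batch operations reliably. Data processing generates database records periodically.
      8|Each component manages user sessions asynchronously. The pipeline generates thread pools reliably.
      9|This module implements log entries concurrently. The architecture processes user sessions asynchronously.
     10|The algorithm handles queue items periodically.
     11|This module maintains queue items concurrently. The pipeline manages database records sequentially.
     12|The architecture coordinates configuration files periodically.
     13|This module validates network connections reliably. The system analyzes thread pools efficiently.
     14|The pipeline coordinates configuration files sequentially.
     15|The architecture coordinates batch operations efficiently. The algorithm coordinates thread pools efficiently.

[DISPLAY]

      ┏━━━━━━━━━━━━━━━━━━━━━━━━━━━
      ┃ FileBrowser               
      ┠───────────────────────────
      ┃> [┏━━━━━━━━━━━━━━━━━━━━━━━
      ┃   ┃ DialogModal           
      ┃   ┠───────────────────────
      ┃   ┃The algorithm manages c
      ┃   ┃Each component manages 
      ┃   ┃Th┌────────────────────
      ┃   ┃Ea│        Error       
      ┃   ┃Ea│This cannot be undon
      ┃   ┃Da│         [OK]       
      ┃   ┃Th└────────────────────
      ┗━━━┃Each component manages 
          ┃This module implements 
          ┗━━━━━━━━━━━━━━━━━━━━━━━


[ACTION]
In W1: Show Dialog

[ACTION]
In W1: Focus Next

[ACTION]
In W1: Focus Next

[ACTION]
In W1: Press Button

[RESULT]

      ┏━━━━━━━━━━━━━━━━━━━━━━━━━━━
      ┃ FileBrowser               
      ┠───────────────────────────
      ┃> [┏━━━━━━━━━━━━━━━━━━━━━━━
      ┃   ┃ DialogModal           
      ┃   ┠───────────────────────
      ┃   ┃The algorithm manages c
      ┃   ┃Each component manages 
      ┃   ┃The process validates m
      ┃   ┃Each component handles 
      ┃   ┃Each component handles 
      ┃   ┃Data processing transfo
      ┃   ┃The pipeline monitors b
      ┗━━━┃Each component manages 
          ┃This module implements 
          ┗━━━━━━━━━━━━━━━━━━━━━━━


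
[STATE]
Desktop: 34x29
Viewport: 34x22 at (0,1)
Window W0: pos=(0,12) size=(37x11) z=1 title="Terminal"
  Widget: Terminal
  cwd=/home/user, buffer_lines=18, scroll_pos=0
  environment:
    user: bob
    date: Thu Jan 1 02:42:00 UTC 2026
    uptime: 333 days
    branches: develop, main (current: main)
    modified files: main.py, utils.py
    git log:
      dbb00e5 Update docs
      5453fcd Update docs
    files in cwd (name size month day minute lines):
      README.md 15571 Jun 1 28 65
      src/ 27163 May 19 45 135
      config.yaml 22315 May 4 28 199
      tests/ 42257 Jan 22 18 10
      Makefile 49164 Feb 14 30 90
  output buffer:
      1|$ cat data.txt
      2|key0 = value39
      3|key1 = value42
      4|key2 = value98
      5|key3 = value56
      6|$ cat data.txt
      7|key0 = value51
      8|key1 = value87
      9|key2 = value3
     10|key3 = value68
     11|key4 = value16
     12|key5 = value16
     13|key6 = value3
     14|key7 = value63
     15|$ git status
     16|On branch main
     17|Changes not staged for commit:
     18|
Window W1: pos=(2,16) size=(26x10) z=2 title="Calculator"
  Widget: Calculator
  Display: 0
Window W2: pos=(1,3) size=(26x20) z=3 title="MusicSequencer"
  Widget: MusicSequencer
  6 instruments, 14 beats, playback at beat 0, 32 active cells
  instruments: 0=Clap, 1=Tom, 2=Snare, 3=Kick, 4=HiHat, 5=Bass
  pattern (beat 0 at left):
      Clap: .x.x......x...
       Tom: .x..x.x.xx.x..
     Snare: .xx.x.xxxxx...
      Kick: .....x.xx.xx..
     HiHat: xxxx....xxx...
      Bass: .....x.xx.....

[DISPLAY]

                                  
                                  
 ┏━━━━━━━━━━━━━━━━━━━━━━━━┓       
 ┃ MusicSequencer         ┃       
 ┠────────────────────────┨       
 ┃      ▼1234567890123    ┃       
 ┃  Clap·█·█······█···    ┃       
 ┃   Tom·█··█·█·██·█··    ┃       
 ┃ Snare·██·█·█████···    ┃       
 ┃  Kick·····█·██·██··    ┃       
 ┃ HiHat████····███···    ┃       
┏┃  Bass·····█·██·····    ┃━━━━━━━
┃┃                        ┃       
┠┃                        ┃───────
┃┃                        ┃       
┃┃                        ┃┓      
┃┃                        ┃┃      
┃┃                        ┃┨      
┃┃                        ┃┃      
┃┃                        ┃┃      
┃┃                        ┃┃      
┗┗━━━━━━━━━━━━━━━━━━━━━━━━┛┃━━━━━━


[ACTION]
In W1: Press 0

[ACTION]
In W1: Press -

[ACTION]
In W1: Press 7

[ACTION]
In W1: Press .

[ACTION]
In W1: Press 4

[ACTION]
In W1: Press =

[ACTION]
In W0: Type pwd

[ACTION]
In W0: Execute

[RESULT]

                                  
                                  
 ┏━━━━━━━━━━━━━━━━━━━━━━━━┓       
 ┃ MusicSequencer         ┃       
 ┠────────────────────────┨       
 ┃      ▼1234567890123    ┃       
 ┃  Clap·█·█······█···    ┃       
 ┃   Tom·█··█·█·██·█··    ┃       
 ┃ Snare·██·█·█████···    ┃       
 ┃  Kick·····█·██·██··    ┃       
 ┃ HiHat████····███···    ┃       
┏┃  Bass·····█·██·····    ┃━━━━━━━
┃┃                        ┃       
┠┃                        ┃───────
┃┃                        ┃       
┃┃                        ┃┓      
┃┃                        ┃┃it:   
┃┃                        ┃┨      
┃┃                        ┃┃      
┃┃                        ┃┃      
┃┃                        ┃┃      
┗┗━━━━━━━━━━━━━━━━━━━━━━━━┛┃━━━━━━


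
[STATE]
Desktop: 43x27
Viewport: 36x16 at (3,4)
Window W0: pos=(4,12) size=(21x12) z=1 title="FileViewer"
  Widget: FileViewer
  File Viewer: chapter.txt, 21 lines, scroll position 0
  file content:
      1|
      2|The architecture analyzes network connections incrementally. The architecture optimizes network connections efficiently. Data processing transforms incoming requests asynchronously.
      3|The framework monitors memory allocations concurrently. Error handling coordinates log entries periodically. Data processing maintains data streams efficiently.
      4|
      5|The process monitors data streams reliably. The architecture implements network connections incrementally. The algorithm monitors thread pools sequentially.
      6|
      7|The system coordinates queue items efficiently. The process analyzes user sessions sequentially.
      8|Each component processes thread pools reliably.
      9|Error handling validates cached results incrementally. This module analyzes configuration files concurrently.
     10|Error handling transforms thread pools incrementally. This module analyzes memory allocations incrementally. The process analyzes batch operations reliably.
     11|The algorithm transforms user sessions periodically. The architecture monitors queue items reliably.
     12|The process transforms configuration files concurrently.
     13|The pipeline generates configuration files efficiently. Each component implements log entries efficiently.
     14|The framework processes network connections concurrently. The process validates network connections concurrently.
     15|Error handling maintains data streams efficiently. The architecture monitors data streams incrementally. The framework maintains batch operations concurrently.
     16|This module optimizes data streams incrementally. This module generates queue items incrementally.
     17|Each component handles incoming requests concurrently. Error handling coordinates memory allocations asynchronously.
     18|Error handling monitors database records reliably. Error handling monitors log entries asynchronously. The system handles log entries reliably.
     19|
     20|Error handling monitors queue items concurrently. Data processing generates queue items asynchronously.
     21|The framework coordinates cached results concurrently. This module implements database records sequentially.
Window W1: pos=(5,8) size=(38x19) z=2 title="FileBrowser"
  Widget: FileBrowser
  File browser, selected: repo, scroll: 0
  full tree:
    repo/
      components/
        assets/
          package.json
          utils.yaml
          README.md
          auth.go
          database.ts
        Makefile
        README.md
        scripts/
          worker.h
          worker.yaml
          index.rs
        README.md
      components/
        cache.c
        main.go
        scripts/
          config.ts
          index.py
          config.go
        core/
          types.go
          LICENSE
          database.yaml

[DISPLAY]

                                    
                                    
                                    
                                    
  ┏━━━━━━━━━━━━━━━━━━━━━━━━━━━━━━━━━
  ┃ FileBrowser                     
  ┠─────────────────────────────────
  ┃> [-] repo/                      
 ┏┃    [+] components/              
 ┃┃    [+] components/              
 ┠┃                                 
 ┃┃                                 
 ┃┃                                 
 ┃┃                                 
 ┃┃                                 
 ┃┃                                 


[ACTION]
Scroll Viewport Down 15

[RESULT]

  ┃> [-] repo/                      
 ┏┃    [+] components/              
 ┃┃    [+] components/              
 ┠┃                                 
 ┃┃                                 
 ┃┃                                 
 ┃┃                                 
 ┃┃                                 
 ┃┃                                 
 ┃┃                                 
 ┃┃                                 
 ┃┃                                 
 ┗┃                                 
  ┃                                 
  ┃                                 
  ┗━━━━━━━━━━━━━━━━━━━━━━━━━━━━━━━━━


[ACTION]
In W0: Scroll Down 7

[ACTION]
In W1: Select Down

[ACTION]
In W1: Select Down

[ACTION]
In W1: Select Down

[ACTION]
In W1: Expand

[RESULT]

  ┃  [-] repo/                      
 ┏┃    [-] components/              
 ┃┃    > [+] assets/                
 ┠┃      Makefile                   
 ┃┃      README.md                  
 ┃┃      [+] scripts/               
 ┃┃      README.md                  
 ┃┃    [-] components/              
 ┃┃      cache.c                    
 ┃┃      main.go                    
 ┃┃      [+] scripts/               
 ┃┃      [+] core/                  
 ┗┃                                 
  ┃                                 
  ┃                                 
  ┗━━━━━━━━━━━━━━━━━━━━━━━━━━━━━━━━━


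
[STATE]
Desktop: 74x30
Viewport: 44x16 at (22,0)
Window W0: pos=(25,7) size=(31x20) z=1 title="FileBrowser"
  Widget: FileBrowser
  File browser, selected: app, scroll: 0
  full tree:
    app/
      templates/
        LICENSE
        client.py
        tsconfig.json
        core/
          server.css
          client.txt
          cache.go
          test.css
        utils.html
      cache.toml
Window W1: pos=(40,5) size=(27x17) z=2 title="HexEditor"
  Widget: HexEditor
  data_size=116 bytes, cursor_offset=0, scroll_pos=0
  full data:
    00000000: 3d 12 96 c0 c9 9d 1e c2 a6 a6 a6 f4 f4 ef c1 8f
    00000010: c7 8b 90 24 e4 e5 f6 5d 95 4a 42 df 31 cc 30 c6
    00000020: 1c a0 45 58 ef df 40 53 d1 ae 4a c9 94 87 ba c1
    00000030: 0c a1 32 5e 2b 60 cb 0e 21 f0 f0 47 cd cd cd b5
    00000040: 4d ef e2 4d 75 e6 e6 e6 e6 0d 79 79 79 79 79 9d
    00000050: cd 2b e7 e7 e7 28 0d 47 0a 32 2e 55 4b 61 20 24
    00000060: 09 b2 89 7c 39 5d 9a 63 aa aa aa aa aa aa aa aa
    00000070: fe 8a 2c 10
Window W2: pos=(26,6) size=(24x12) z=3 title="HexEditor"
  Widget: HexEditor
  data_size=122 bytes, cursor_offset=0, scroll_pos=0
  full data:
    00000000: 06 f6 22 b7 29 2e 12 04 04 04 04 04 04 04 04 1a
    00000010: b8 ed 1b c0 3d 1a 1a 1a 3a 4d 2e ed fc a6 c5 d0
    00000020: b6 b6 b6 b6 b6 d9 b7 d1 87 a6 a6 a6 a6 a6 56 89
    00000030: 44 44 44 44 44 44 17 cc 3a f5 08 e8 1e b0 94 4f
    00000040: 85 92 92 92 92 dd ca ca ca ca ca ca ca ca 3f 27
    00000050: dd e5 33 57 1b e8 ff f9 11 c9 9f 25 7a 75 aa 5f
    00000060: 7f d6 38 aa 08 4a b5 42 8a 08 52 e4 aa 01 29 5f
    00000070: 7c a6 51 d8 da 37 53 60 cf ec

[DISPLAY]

                                            
                                            
                                            
                                            
                                            
                  ┏━━━━━━━━━━━━━━━━━━━━━━━━━
    ┏━━━━━━━━━━━━━━━━━━━━━━┓r               
   ┏┃ HexEditor            ┃────────────────
   ┃┠──────────────────────┨ 3D 12 96 c0 c9 
   ┠┃00000000  06 f6 22 b7 ┃ c7 8b 90 24 e4 
   ┃┃00000010  b8 ed 1b c0 ┃ 1c a0 45 58 ef 
   ┃┃00000020  b6 b6 b6 b6 ┃ 0c a1 32 5e 2b 
   ┃┃00000030  44 44 44 44 ┃ 4d ef e2 4d 75 
   ┃┃00000040  85 92 92 92 ┃ cd 2b e7 e7 e7 
   ┃┃00000050  dd e5 33 57 ┃ 09 b2 89 7c 39 
   ┃┃00000060  7f d6 38 aa ┃ fe 8a 2c 10    


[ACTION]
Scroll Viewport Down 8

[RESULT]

   ┃┠──────────────────────┨ 3D 12 96 c0 c9 
   ┠┃00000000  06 f6 22 b7 ┃ c7 8b 90 24 e4 
   ┃┃00000010  b8 ed 1b c0 ┃ 1c a0 45 58 ef 
   ┃┃00000020  b6 b6 b6 b6 ┃ 0c a1 32 5e 2b 
   ┃┃00000030  44 44 44 44 ┃ 4d ef e2 4d 75 
   ┃┃00000040  85 92 92 92 ┃ cd 2b e7 e7 e7 
   ┃┃00000050  dd e5 33 57 ┃ 09 b2 89 7c 39 
   ┃┃00000060  7f d6 38 aa ┃ fe 8a 2c 10    
   ┃┃00000070  7c a6 51 d8 ┃                
   ┃┗━━━━━━━━━━━━━━━━━━━━━━┛                
   ┃              ┃                         
   ┃              ┃                         
   ┃              ┃                         
   ┃              ┗━━━━━━━━━━━━━━━━━━━━━━━━━
   ┃                             ┃          
   ┃                             ┃          


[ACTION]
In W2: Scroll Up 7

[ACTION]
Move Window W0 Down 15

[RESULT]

    ┠──────────────────────┨ 3D 12 96 c0 c9 
    ┃00000000  06 f6 22 b7 ┃ c7 8b 90 24 e4 
   ┏┃00000010  b8 ed 1b c0 ┃ 1c a0 45 58 ef 
   ┃┃00000020  b6 b6 b6 b6 ┃ 0c a1 32 5e 2b 
   ┠┃00000030  44 44 44 44 ┃ 4d ef e2 4d 75 
   ┃┃00000040  85 92 92 92 ┃ cd 2b e7 e7 e7 
   ┃┃00000050  dd e5 33 57 ┃ 09 b2 89 7c 39 
   ┃┃00000060  7f d6 38 aa ┃ fe 8a 2c 10    
   ┃┃00000070  7c a6 51 d8 ┃                
   ┃┗━━━━━━━━━━━━━━━━━━━━━━┛                
   ┃              ┃                         
   ┃              ┃                         
   ┃              ┃                         
   ┃              ┗━━━━━━━━━━━━━━━━━━━━━━━━━
   ┃                             ┃          
   ┃                             ┃          


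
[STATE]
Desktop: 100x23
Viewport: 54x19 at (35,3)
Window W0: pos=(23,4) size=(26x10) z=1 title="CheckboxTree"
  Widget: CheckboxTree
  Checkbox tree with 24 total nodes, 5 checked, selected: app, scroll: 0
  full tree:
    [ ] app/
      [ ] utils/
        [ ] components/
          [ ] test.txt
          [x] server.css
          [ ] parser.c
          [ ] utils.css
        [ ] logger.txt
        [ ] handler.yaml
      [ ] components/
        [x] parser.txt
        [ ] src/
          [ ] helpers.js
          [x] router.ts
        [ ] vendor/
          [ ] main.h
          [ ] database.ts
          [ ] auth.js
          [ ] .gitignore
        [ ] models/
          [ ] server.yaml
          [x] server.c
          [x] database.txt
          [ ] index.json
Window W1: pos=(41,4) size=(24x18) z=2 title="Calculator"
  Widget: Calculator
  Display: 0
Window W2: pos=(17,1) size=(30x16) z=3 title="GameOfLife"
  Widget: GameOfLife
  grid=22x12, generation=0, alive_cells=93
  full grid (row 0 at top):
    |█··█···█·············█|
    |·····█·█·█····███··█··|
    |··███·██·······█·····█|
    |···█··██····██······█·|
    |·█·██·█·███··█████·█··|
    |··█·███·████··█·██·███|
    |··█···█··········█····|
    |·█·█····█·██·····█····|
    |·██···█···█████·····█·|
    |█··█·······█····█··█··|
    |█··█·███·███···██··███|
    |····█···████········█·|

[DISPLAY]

───────────┨                                          
           ┃━━━━━━━━━━━━━━━━━┓                        
····█      ┃ulator           ┃                        
··█··      ┃─────────────────┨                        
····█      ┃                0┃                        
···█·      ┃───┬───┬───┐     ┃                        
█·█··      ┃ 8 │ 9 │ ÷ │     ┃                        
█·███      ┃───┼───┼───┤     ┃                        
█····      ┃ 5 │ 6 │ × │     ┃                        
█····      ┃───┼───┼───┤     ┃                        
···█·      ┃ 2 │ 3 │ - │     ┃                        
··█··      ┃───┼───┼───┤     ┃                        
··███      ┃ . │ = │ + │     ┃                        
━━━━━━━━━━━┛───┼───┼───┤     ┃                        
      ┃│ C │ MC│ MR│ M+│     ┃                        
      ┃└───┴───┴───┴───┘     ┃                        
      ┃                      ┃                        
      ┃                      ┃                        
      ┗━━━━━━━━━━━━━━━━━━━━━━┛                        


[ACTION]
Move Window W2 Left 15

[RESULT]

                                                      
━━━━━━┏━━━━━━━━━━━━━━━━━━━━━━┓                        
ee    ┃ Calculator           ┃                        
──────┠──────────────────────┨                        
      ┃                     0┃                        
s/    ┃┌───┬───┬───┬───┐     ┃                        
mponen┃│ 7 │ 8 │ 9 │ ÷ │     ┃                        
test.t┃├───┼───┼───┼───┤     ┃                        
server┃│ 4 │ 5 │ 6 │ × │     ┃                        
parser┃├───┼───┼───┼───┤     ┃                        
━━━━━━┃│ 1 │ 2 │ 3 │ - │     ┃                        
      ┃├───┼───┼───┼───┤     ┃                        
      ┃│ 0 │ . │ = │ + │     ┃                        
      ┃├───┼───┼───┼───┤     ┃                        
      ┃│ C │ MC│ MR│ M+│     ┃                        
      ┃└───┴───┴───┴───┘     ┃                        
      ┃                      ┃                        
      ┃                      ┃                        
      ┗━━━━━━━━━━━━━━━━━━━━━━┛                        


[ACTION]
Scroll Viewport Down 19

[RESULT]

━━━━━━┏━━━━━━━━━━━━━━━━━━━━━━┓                        
ee    ┃ Calculator           ┃                        
──────┠──────────────────────┨                        
      ┃                     0┃                        
s/    ┃┌───┬───┬───┬───┐     ┃                        
mponen┃│ 7 │ 8 │ 9 │ ÷ │     ┃                        
test.t┃├───┼───┼───┼───┤     ┃                        
server┃│ 4 │ 5 │ 6 │ × │     ┃                        
parser┃├───┼───┼───┼───┤     ┃                        
━━━━━━┃│ 1 │ 2 │ 3 │ - │     ┃                        
      ┃├───┼───┼───┼───┤     ┃                        
      ┃│ 0 │ . │ = │ + │     ┃                        
      ┃├───┼───┼───┼───┤     ┃                        
      ┃│ C │ MC│ MR│ M+│     ┃                        
      ┃└───┴───┴───┴───┘     ┃                        
      ┃                      ┃                        
      ┃                      ┃                        
      ┗━━━━━━━━━━━━━━━━━━━━━━┛                        
                                                      


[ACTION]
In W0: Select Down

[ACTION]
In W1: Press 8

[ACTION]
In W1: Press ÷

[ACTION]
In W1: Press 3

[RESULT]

━━━━━━┏━━━━━━━━━━━━━━━━━━━━━━┓                        
ee    ┃ Calculator           ┃                        
──────┠──────────────────────┨                        
      ┃                     3┃                        
s/    ┃┌───┬───┬───┬───┐     ┃                        
mponen┃│ 7 │ 8 │ 9 │ ÷ │     ┃                        
test.t┃├───┼───┼───┼───┤     ┃                        
server┃│ 4 │ 5 │ 6 │ × │     ┃                        
parser┃├───┼───┼───┼───┤     ┃                        
━━━━━━┃│ 1 │ 2 │ 3 │ - │     ┃                        
      ┃├───┼───┼───┼───┤     ┃                        
      ┃│ 0 │ . │ = │ + │     ┃                        
      ┃├───┼───┼───┼───┤     ┃                        
      ┃│ C │ MC│ MR│ M+│     ┃                        
      ┃└───┴───┴───┴───┘     ┃                        
      ┃                      ┃                        
      ┃                      ┃                        
      ┗━━━━━━━━━━━━━━━━━━━━━━┛                        
                                                      


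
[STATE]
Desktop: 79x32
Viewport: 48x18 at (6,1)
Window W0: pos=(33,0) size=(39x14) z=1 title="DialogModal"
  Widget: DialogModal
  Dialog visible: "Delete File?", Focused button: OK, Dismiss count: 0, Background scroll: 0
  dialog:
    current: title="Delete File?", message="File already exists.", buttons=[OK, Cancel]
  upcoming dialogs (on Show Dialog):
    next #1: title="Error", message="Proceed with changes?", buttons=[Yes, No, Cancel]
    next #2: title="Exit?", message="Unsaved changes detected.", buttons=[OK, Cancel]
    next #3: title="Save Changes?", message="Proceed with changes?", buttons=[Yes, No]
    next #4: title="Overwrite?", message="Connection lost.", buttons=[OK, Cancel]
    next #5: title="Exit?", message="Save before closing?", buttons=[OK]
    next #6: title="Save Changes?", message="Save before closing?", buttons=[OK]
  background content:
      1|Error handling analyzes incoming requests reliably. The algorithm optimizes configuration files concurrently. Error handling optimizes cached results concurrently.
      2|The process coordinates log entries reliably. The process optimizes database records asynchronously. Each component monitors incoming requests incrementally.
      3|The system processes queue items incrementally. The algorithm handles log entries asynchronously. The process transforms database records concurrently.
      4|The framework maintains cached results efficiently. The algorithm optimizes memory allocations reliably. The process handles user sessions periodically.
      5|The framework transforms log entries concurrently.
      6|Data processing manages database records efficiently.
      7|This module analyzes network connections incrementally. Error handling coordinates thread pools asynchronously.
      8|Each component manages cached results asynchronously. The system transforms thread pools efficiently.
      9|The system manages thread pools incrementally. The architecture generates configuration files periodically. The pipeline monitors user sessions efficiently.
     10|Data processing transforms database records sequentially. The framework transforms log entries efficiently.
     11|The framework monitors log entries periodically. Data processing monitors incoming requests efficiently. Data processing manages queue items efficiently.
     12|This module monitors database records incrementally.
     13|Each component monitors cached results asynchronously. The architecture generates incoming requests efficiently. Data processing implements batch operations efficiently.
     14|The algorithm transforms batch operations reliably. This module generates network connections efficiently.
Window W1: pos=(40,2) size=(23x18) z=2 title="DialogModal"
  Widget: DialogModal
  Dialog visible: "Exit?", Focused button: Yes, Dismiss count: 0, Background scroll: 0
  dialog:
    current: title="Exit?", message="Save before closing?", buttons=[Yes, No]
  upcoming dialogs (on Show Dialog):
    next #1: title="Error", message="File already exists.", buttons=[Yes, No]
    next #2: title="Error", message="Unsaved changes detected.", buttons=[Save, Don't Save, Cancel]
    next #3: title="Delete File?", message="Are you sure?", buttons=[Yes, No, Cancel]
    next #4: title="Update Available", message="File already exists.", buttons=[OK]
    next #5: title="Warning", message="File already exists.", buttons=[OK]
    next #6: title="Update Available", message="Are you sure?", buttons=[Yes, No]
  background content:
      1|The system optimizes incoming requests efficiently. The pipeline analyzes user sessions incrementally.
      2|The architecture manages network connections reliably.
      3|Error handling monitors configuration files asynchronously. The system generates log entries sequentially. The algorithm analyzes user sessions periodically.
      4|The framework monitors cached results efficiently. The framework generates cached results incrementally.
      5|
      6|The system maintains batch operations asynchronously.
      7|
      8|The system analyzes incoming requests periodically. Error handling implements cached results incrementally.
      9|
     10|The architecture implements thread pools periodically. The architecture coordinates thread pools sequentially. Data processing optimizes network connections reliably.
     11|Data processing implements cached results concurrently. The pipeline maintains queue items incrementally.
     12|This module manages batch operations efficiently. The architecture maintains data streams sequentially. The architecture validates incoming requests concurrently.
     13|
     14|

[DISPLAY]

                           ┃ DialogModal        
                           ┠──────┏━━━━━━━━━━━━━
                           ┃Error ┃ DialogModal 
                           ┃The pr┠─────────────
                           ┃The sy┃The system op
                           ┃The fr┃The architect
                           ┃The fr┃Error handlin
                           ┃Data p┃The framework
                           ┃This m┃  ┌──────────
                           ┃Each c┃Th│     Exit?
                           ┃The sy┃  │Save befor
                           ┃Data p┃Th│   [Yes]  
                           ┗━━━━━━┃  └──────────
                                  ┃The architect
                                  ┃Data processi
                                  ┃This module m
                                  ┃             
                                  ┃             


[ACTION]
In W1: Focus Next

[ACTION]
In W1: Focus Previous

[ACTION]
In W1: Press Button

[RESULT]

                           ┃ DialogModal        
                           ┠──────┏━━━━━━━━━━━━━
                           ┃Error ┃ DialogModal 
                           ┃The pr┠─────────────
                           ┃The sy┃The system op
                           ┃The fr┃The architect
                           ┃The fr┃Error handlin
                           ┃Data p┃The framework
                           ┃This m┃             
                           ┃Each c┃The system ma
                           ┃The sy┃             
                           ┃Data p┃The system an
                           ┗━━━━━━┃             
                                  ┃The architect
                                  ┃Data processi
                                  ┃This module m
                                  ┃             
                                  ┃             
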